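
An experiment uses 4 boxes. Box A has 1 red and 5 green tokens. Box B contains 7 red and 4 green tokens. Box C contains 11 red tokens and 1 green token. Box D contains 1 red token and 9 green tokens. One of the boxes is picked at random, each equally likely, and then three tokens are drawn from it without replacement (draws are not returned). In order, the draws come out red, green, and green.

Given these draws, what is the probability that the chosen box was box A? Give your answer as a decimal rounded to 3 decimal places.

0.474

Under each hypothesis, the probability of the observed sequence is: P(data | box A) = (1/6)(5/5)(4/4) = 1/6; P(data | box B) = (7/11)(4/10)(3/9) = 14/165; P(data | box C) = (11/12)(1/11)(0/10) = 0; P(data | box D) = (1/10)(9/9)(8/8) = 1/10.
Weighting by the prior gives 1/4 · 1/6 = 1/24, 1/4 · 14/165 = 7/330, 1/4 · 0 = 0, 1/4 · 1/10 = 1/40; these sum to 29/330.
Hence P(box A | data) = (1/24) / (29/330) = 55/116.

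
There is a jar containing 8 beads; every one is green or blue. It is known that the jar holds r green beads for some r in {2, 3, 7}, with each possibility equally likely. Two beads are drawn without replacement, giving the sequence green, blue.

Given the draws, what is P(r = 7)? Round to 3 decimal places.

0.206

For each hypothesis, P(data | H) works out to: P(data | r = 2) = (2/8)(6/7) = 3/14; P(data | r = 3) = (3/8)(5/7) = 15/56; P(data | r = 7) = (7/8)(1/7) = 1/8.
The prior-weighted likelihoods are 1/3 · 3/14 = 1/14, 1/3 · 15/56 = 5/56, 1/3 · 1/8 = 1/24; with total 17/84.
So P(r = 7 | data) = (1/24) / (17/84) = 7/34.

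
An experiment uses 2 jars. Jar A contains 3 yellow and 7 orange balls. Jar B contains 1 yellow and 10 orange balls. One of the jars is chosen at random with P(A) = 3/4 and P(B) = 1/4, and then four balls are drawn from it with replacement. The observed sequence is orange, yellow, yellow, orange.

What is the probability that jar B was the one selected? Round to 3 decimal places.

0.049

For each hypothesis, P(data | H) works out to: P(data | jar A) = (7/10)(3/10)(3/10)(7/10) = 0.0441; P(data | jar B) = (10/11)(1/11)(1/11)(10/11) = 0.0068301.
Weighting by the prior gives 3/4 · 0.0441 = 0.033075, 1/4 · 0.0068301 = 0.0017075; summing to 0.034783.
So P(jar B | data) = (0.0017075) / (0.034783) = 0.049092.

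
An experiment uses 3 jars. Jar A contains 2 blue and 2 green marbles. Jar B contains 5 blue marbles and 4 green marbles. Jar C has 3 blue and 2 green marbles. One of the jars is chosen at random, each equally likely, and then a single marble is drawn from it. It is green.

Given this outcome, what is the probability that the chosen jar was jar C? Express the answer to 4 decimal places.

0.2975

For each hypothesis, P(data | H) works out to: P(data | jar A) = (2/4) = 1/2; P(data | jar B) = (4/9) = 4/9; P(data | jar C) = (2/5) = 2/5.
Multiplying each by its prior: 1/3 · 1/2 = 1/6, 1/3 · 4/9 = 4/27, 1/3 · 2/5 = 2/15; with total 121/270.
Hence P(jar C | data) = (2/15) / (121/270) = 36/121.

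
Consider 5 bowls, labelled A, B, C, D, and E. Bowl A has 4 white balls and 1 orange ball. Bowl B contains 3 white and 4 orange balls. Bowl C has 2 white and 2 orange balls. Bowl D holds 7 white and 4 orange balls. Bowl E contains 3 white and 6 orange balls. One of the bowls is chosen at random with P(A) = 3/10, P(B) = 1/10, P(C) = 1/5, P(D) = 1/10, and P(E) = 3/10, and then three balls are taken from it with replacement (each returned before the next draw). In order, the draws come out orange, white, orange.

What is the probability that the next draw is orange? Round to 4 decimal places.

0.5432

Compute the likelihood of the observed sequence for each case: P(data | bowl A) = (1/5)(4/5)(1/5) = 0.032; P(data | bowl B) = (4/7)(3/7)(4/7) = 0.13994; P(data | bowl C) = (2/4)(2/4)(2/4) = 0.125; P(data | bowl D) = (4/11)(7/11)(4/11) = 0.084147; P(data | bowl E) = (6/9)(3/9)(6/9) = 0.14815.
The prior-weighted likelihoods are 3/10 · 0.032 = 0.0096, 1/10 · 0.13994 = 0.013994, 1/5 · 0.125 = 0.025, 1/10 · 0.084147 = 0.0084147, 3/10 · 0.14815 = 0.044444; with total 0.10145.
Normalising, the posterior is P(bowl A | data) = 0.094625, P(bowl B | data) = 0.13794, P(bowl C | data) = 0.24642, P(bowl D | data) = 0.082942, P(bowl E | data) = 0.43808.
The predictive probability is P(orange next | data) = (1/5)(0.094625) + (4/7)(0.13794) + (1/2)(0.24642) + (4/11)(0.082942) + (2/3)(0.43808) = 0.54317.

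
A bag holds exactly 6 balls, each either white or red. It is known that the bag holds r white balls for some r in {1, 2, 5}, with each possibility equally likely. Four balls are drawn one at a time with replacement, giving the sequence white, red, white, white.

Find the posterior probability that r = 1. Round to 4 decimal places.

0.0309

Compute the likelihood of the observed sequence for each case: P(data | r = 1) = (1/6)(5/6)(1/6)(1/6) = 0.003858; P(data | r = 2) = (2/6)(4/6)(2/6)(2/6) = 0.024691; P(data | r = 5) = (5/6)(1/6)(5/6)(5/6) = 0.096451.
The prior-weighted likelihoods are 1/3 · 0.003858 = 0.001286, 1/3 · 0.024691 = 0.0082305, 1/3 · 0.096451 = 0.03215; these sum to 0.041667.
Therefore the posterior P(r = 1 | data) = (0.001286) / (0.041667) = 0.030864.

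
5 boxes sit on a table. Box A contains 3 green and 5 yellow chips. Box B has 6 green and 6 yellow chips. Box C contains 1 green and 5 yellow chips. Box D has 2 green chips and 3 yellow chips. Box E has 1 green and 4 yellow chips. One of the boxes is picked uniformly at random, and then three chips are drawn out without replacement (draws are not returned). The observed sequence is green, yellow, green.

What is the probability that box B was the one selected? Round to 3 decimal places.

0.419

For each hypothesis, P(data | H) works out to: P(data | box A) = (3/8)(5/7)(2/6) = 0.089286; P(data | box B) = (6/12)(6/11)(5/10) = 0.13636; P(data | box C) = (1/6)(5/5)(0/4) = 0; P(data | box D) = (2/5)(3/4)(1/3) = 0.1; P(data | box E) = (1/5)(4/4)(0/3) = 0.
The prior-weighted likelihoods are 1/5 · 0.089286 = 0.017857, 1/5 · 0.13636 = 0.027273, 1/5 · 0 = 0, 1/5 · 0.1 = 0.02, 1/5 · 0 = 0; summing to 0.06513.
So P(box B | data) = (0.027273) / (0.06513) = 0.41874.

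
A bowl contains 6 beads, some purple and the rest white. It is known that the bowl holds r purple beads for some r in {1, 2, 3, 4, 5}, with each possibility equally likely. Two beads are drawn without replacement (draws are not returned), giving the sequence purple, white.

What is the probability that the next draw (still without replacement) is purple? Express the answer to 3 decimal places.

Under each hypothesis, the probability of the observed sequence is: P(data | r = 1) = (1/6)(5/5) = 1/6; P(data | r = 2) = (2/6)(4/5) = 4/15; P(data | r = 3) = (3/6)(3/5) = 3/10; P(data | r = 4) = (4/6)(2/5) = 4/15; P(data | r = 5) = (5/6)(1/5) = 1/6.
The prior-weighted likelihoods are 1/5 · 1/6 = 1/30, 1/5 · 4/15 = 4/75, 1/5 · 3/10 = 3/50, 1/5 · 4/15 = 4/75, 1/5 · 1/6 = 1/30; with total 7/30.
The posterior is then P(r = 1 | data) = 1/7, P(r = 2 | data) = 8/35, P(r = 3 | data) = 9/35, P(r = 4 | data) = 8/35, P(r = 5 | data) = 1/7.
So P(purple next | data) = Σ P(purple next | H) P(H | data) = (0)(1/7) + (1/4)(8/35) + (1/2)(9/35) + (3/4)(8/35) + (1)(1/7) = 1/2.

0.500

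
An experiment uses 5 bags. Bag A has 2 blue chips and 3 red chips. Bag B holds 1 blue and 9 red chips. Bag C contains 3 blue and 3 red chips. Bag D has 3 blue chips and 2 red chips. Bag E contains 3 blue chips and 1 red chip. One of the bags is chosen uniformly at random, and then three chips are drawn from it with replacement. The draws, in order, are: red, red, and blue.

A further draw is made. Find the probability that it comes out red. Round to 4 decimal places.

The likelihood of the observed sequence under each hypothesis: P(data | bag A) = (3/5)(3/5)(2/5) = 0.144; P(data | bag B) = (9/10)(9/10)(1/10) = 0.081; P(data | bag C) = (3/6)(3/6)(3/6) = 0.125; P(data | bag D) = (2/5)(2/5)(3/5) = 0.096; P(data | bag E) = (1/4)(1/4)(3/4) = 0.046875.
Weighting by the prior gives 1/5 · 0.144 = 0.0288, 1/5 · 0.081 = 0.0162, 1/5 · 0.125 = 0.025, 1/5 · 0.096 = 0.0192, 1/5 · 0.046875 = 0.009375; summing to 0.098575.
The posterior is then P(bag A | data) = 0.29216, P(bag B | data) = 0.16434, P(bag C | data) = 0.25361, P(bag D | data) = 0.19478, P(bag E | data) = 0.095105.
Averaging over the posterior, P(red next | data) = (3/5)(0.29216) + (9/10)(0.16434) + (1/2)(0.25361) + (2/5)(0.19478) + (1/4)(0.095105) = 0.5517.

0.5517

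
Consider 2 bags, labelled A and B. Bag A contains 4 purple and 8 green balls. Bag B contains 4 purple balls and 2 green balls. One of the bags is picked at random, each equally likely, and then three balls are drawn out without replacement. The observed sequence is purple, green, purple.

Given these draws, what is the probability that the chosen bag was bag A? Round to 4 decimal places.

The likelihood of the observed sequence under each hypothesis: P(data | bag A) = (4/12)(8/11)(3/10) = 4/55; P(data | bag B) = (4/6)(2/5)(3/4) = 1/5.
Multiplying each by its prior: 1/2 · 4/55 = 2/55, 1/2 · 1/5 = 1/10; these sum to 3/22.
So P(bag A | data) = (2/55) / (3/22) = 4/15.

0.2667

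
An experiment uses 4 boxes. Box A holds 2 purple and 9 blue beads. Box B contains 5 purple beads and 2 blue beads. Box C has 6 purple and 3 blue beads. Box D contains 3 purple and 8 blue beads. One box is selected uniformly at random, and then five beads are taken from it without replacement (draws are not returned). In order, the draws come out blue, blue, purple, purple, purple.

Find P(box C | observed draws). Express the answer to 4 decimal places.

0.4701

For each hypothesis, P(data | H) works out to: P(data | box A) = (9/11)(8/10)(2/9)(1/8)(0/7) = 0; P(data | box B) = (2/7)(1/6)(5/5)(4/4)(3/3) = 0.047619; P(data | box C) = (3/9)(2/8)(6/7)(5/6)(4/5) = 0.047619; P(data | box D) = (8/11)(7/10)(3/9)(2/8)(1/7) = 0.0060606.
The prior-weighted likelihoods are 1/4 · 0 = 0, 1/4 · 0.047619 = 0.011905, 1/4 · 0.047619 = 0.011905, 1/4 · 0.0060606 = 0.0015152; with total 0.025325.
So P(box C | data) = (0.011905) / (0.025325) = 0.47009.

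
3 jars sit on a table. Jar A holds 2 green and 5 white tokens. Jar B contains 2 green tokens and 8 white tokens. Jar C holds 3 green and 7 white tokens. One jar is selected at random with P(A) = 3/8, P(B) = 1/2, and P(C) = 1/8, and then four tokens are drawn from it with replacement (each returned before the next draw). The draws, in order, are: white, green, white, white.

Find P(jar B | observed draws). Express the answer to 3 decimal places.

Under each hypothesis, the probability of the observed sequence is: P(data | jar A) = (5/7)(2/7)(5/7)(5/7) = 0.10412; P(data | jar B) = (8/10)(2/10)(8/10)(8/10) = 0.1024; P(data | jar C) = (7/10)(3/10)(7/10)(7/10) = 0.1029.
Weighting by the prior gives 3/8 · 0.10412 = 0.039046, 1/2 · 0.1024 = 0.0512, 1/8 · 0.1029 = 0.012863; with total 0.10311.
Therefore the posterior P(jar B | data) = (0.0512) / (0.10311) = 0.49656.

0.497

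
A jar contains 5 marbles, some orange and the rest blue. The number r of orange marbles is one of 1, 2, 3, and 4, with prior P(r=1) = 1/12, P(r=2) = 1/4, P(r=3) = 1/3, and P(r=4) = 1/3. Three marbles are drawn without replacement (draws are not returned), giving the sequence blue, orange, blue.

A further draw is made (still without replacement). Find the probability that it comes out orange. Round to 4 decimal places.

0.5833

For each hypothesis, P(data | H) works out to: P(data | r = 1) = (4/5)(1/4)(3/3) = 1/5; P(data | r = 2) = (3/5)(2/4)(2/3) = 1/5; P(data | r = 3) = (2/5)(3/4)(1/3) = 1/10; P(data | r = 4) = (1/5)(4/4)(0/3) = 0.
Weighting by the prior gives 1/12 · 1/5 = 1/60, 1/4 · 1/5 = 1/20, 1/3 · 1/10 = 1/30, 1/3 · 0 = 0; summing to 1/10.
Normalising, the posterior is P(r = 1 | data) = 1/6, P(r = 2 | data) = 1/2, P(r = 3 | data) = 1/3, P(r = 4 | data) = 0.
The predictive probability is P(orange next | data) = (0)(1/6) + (1/2)(1/2) + (1)(1/3) = 7/12.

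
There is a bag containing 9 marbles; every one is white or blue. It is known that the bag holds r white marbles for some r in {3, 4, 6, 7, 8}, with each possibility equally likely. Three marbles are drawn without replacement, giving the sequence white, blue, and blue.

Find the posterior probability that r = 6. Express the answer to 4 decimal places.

Under each hypothesis, the probability of the observed sequence is: P(data | r = 3) = (3/9)(6/8)(5/7) = 5/28; P(data | r = 4) = (4/9)(5/8)(4/7) = 10/63; P(data | r = 6) = (6/9)(3/8)(2/7) = 1/14; P(data | r = 7) = (7/9)(2/8)(1/7) = 1/36; P(data | r = 8) = (8/9)(1/8)(0/7) = 0.
Multiplying each by its prior: 1/5 · 5/28 = 1/28, 1/5 · 10/63 = 2/63, 1/5 · 1/14 = 1/70, 1/5 · 1/36 = 1/180, 1/5 · 0 = 0; with total 11/126.
Hence P(r = 6 | data) = (1/70) / (11/126) = 9/55.

0.1636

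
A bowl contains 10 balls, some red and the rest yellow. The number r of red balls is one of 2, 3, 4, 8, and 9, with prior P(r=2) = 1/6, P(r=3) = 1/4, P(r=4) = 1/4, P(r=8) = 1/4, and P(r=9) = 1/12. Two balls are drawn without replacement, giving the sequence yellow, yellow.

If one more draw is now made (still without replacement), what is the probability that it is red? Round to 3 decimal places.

0.378

Compute the likelihood of the observed sequence for each case: P(data | r = 2) = (8/10)(7/9) = 28/45; P(data | r = 3) = (7/10)(6/9) = 7/15; P(data | r = 4) = (6/10)(5/9) = 1/3; P(data | r = 8) = (2/10)(1/9) = 1/45; P(data | r = 9) = (1/10)(0/9) = 0.
Multiplying each by its prior: 1/6 · 28/45 = 14/135, 1/4 · 7/15 = 7/60, 1/4 · 1/3 = 1/12, 1/4 · 1/45 = 1/180, 1/12 · 0 = 0; with total 167/540.
Normalising, the posterior is P(r = 2 | data) = 0.33533, P(r = 3 | data) = 0.37725, P(r = 4 | data) = 0.26946, P(r = 8 | data) = 0.017964, P(r = 9 | data) = 0.
So P(red next | data) = Σ P(red next | H) P(H | data) = (1/4)(0.33533) + (3/8)(0.37725) + (1/2)(0.26946) + (1)(0.017964) = 0.37799.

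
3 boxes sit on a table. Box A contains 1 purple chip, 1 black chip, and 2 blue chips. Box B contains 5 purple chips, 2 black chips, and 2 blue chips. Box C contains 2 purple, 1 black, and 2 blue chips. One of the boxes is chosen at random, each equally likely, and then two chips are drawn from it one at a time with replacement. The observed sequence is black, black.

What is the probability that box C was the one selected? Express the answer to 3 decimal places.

The likelihood of the observed sequence under each hypothesis: P(data | box A) = (1/4)(1/4) = 0.0625; P(data | box B) = (2/9)(2/9) = 0.049383; P(data | box C) = (1/5)(1/5) = 0.04.
The prior-weighted likelihoods are 1/3 · 0.0625 = 0.020833, 1/3 · 0.049383 = 0.016461, 1/3 · 0.04 = 0.013333; these sum to 0.050628.
So P(box C | data) = (0.013333) / (0.050628) = 0.26336.

0.263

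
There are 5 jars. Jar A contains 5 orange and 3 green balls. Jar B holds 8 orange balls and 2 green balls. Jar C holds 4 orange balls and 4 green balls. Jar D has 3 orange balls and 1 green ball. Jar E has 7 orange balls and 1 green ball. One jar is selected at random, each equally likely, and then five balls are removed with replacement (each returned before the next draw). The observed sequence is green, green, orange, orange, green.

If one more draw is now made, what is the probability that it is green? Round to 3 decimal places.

The likelihood of the observed sequence under each hypothesis: P(data | jar A) = (3/8)(3/8)(5/8)(5/8)(3/8) = 0.020599; P(data | jar B) = (2/10)(2/10)(8/10)(8/10)(2/10) = 0.00512; P(data | jar C) = (4/8)(4/8)(4/8)(4/8)(4/8) = 0.03125; P(data | jar D) = (1/4)(1/4)(3/4)(3/4)(1/4) = 0.0087891; P(data | jar E) = (1/8)(1/8)(7/8)(7/8)(1/8) = 0.0014954.
The prior-weighted likelihoods are 1/5 · 0.020599 = 0.0041199, 1/5 · 0.00512 = 0.001024, 1/5 · 0.03125 = 0.00625, 1/5 · 0.0087891 = 0.0017578, 1/5 · 0.0014954 = 0.00029907; these sum to 0.013451.
Dividing through by the total gives posterior P(jar A | data) = 0.30629, P(jar B | data) = 0.07613, P(jar C | data) = 0.46466, P(jar D | data) = 0.13069, P(jar E | data) = 0.022235.
The predictive probability is P(green next | data) = (3/8)(0.30629) + (1/5)(0.07613) + (1/2)(0.46466) + (1/4)(0.13069) + (1/8)(0.022235) = 0.39787.

0.398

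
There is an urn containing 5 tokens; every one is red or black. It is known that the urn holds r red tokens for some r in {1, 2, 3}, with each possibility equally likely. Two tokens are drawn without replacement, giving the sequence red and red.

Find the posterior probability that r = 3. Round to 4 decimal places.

The likelihood of the observed sequence under each hypothesis: P(data | r = 1) = (1/5)(0/4) = 0; P(data | r = 2) = (2/5)(1/4) = 1/10; P(data | r = 3) = (3/5)(2/4) = 3/10.
Multiplying each by its prior: 1/3 · 0 = 0, 1/3 · 1/10 = 1/30, 1/3 · 3/10 = 1/10; these sum to 2/15.
Therefore the posterior P(r = 3 | data) = (1/10) / (2/15) = 3/4.

0.7500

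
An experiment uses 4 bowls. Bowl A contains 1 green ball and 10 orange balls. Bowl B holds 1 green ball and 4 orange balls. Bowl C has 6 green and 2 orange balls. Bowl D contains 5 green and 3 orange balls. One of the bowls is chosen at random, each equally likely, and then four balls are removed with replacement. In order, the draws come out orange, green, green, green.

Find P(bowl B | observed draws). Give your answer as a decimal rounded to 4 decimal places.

0.0314

Compute the likelihood of the observed sequence for each case: P(data | bowl A) = (10/11)(1/11)(1/11)(1/11) = 0.00068301; P(data | bowl B) = (4/5)(1/5)(1/5)(1/5) = 0.0064; P(data | bowl C) = (2/8)(6/8)(6/8)(6/8) = 0.10547; P(data | bowl D) = (3/8)(5/8)(5/8)(5/8) = 0.091553.
Weighting by the prior gives 1/4 · 0.00068301 = 0.00017075, 1/4 · 0.0064 = 0.0016, 1/4 · 0.10547 = 0.026367, 1/4 · 0.091553 = 0.022888; with total 0.051026.
Hence P(bowl B | data) = (0.0016) / (0.051026) = 0.031356.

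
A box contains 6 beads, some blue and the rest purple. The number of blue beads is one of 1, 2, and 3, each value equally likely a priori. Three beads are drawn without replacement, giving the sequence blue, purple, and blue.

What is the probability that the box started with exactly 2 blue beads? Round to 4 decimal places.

0.3077

Under each hypothesis, the probability of the observed sequence is: P(data | r = 1) = (1/6)(5/5)(0/4) = 0; P(data | r = 2) = (2/6)(4/5)(1/4) = 1/15; P(data | r = 3) = (3/6)(3/5)(2/4) = 3/20.
Weighting by the prior gives 1/3 · 0 = 0, 1/3 · 1/15 = 1/45, 1/3 · 3/20 = 1/20; these sum to 13/180.
Hence P(r = 2 | data) = (1/45) / (13/180) = 4/13.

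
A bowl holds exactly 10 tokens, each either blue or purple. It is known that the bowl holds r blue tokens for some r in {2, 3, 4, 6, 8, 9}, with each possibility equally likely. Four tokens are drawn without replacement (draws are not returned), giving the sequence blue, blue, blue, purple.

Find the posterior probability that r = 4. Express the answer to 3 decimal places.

The likelihood of the observed sequence under each hypothesis: P(data | r = 2) = (2/10)(1/9)(0/8) = 0; P(data | r = 3) = (3/10)(2/9)(1/8)(7/7) = 0.0083333; P(data | r = 4) = (4/10)(3/9)(2/8)(6/7) = 0.028571; P(data | r = 6) = (6/10)(5/9)(4/8)(4/7) = 0.095238; P(data | r = 8) = (8/10)(7/9)(6/8)(2/7) = 0.13333; P(data | r = 9) = (9/10)(8/9)(7/8)(1/7) = 0.1.
Weighting by the prior gives 1/6 · 0 = 0, 1/6 · 0.0083333 = 0.0013889, 1/6 · 0.028571 = 0.0047619, 1/6 · 0.095238 = 0.015873, 1/6 · 0.13333 = 0.022222, 1/6 · 0.1 = 0.016667; these sum to 0.060913.
By Bayes' rule, P(r = 4 | data) = (0.0047619) / (0.060913) = 0.078176.

0.078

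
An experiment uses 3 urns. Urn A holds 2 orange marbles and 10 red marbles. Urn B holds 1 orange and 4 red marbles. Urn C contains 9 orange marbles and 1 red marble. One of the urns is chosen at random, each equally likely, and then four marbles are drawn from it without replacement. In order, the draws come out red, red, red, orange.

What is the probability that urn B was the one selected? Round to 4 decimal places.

0.6226

The likelihood of the observed sequence under each hypothesis: P(data | urn A) = (10/12)(9/11)(8/10)(2/9) = 4/33; P(data | urn B) = (4/5)(3/4)(2/3)(1/2) = 1/5; P(data | urn C) = (1/10)(0/9) = 0.
The prior-weighted likelihoods are 1/3 · 4/33 = 4/99, 1/3 · 1/5 = 1/15, 1/3 · 0 = 0; summing to 53/495.
Hence P(urn B | data) = (1/15) / (53/495) = 33/53.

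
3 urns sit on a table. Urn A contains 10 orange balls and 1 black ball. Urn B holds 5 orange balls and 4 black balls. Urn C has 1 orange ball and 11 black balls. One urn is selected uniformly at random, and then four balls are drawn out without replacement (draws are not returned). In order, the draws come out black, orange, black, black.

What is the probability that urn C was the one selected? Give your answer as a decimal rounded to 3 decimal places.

0.677

For each hypothesis, P(data | H) works out to: P(data | urn A) = (1/11)(10/10)(0/9) = 0; P(data | urn B) = (4/9)(5/8)(3/7)(2/6) = 5/126; P(data | urn C) = (11/12)(1/11)(10/10)(9/9) = 1/12.
The prior-weighted likelihoods are 1/3 · 0 = 0, 1/3 · 5/126 = 5/378, 1/3 · 1/12 = 1/36; summing to 31/756.
Therefore the posterior P(urn C | data) = (1/36) / (31/756) = 21/31.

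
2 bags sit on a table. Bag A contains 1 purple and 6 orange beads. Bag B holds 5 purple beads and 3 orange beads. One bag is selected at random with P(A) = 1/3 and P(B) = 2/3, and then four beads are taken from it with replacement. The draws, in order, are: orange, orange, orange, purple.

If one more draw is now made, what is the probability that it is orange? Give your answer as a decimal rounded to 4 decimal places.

Under each hypothesis, the probability of the observed sequence is: P(data | bag A) = (6/7)(6/7)(6/7)(1/7) = 0.089963; P(data | bag B) = (3/8)(3/8)(3/8)(5/8) = 0.032959.
Multiplying each by its prior: 1/3 · 0.089963 = 0.029988, 2/3 · 0.032959 = 0.021973; with total 0.05196.
Dividing through by the total gives posterior P(bag A | data) = 0.57712, P(bag B | data) = 0.42288.
Averaging over the posterior, P(orange next | data) = (6/7)(0.57712) + (3/8)(0.42288) = 0.65326.

0.6533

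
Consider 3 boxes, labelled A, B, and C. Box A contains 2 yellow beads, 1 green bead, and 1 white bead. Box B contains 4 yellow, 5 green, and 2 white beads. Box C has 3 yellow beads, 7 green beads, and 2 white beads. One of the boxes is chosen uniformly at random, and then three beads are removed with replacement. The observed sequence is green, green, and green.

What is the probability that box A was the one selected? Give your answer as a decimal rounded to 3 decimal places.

The likelihood of the observed sequence under each hypothesis: P(data | box A) = (1/4)(1/4)(1/4) = 0.015625; P(data | box B) = (5/11)(5/11)(5/11) = 0.093914; P(data | box C) = (7/12)(7/12)(7/12) = 0.1985.
Multiplying each by its prior: 1/3 · 0.015625 = 0.0052083, 1/3 · 0.093914 = 0.031305, 1/3 · 0.1985 = 0.066165; summing to 0.10268.
Therefore the posterior P(box A | data) = (0.0052083) / (0.10268) = 0.050725.

0.051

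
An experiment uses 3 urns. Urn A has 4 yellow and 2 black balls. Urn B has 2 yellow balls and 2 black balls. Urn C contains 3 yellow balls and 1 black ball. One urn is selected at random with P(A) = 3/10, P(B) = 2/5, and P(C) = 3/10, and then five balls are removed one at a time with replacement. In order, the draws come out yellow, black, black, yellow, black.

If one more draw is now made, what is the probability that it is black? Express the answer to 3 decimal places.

Compute the likelihood of the observed sequence for each case: P(data | urn A) = (4/6)(2/6)(2/6)(4/6)(2/6) = 0.016461; P(data | urn B) = (2/4)(2/4)(2/4)(2/4)(2/4) = 0.03125; P(data | urn C) = (3/4)(1/4)(1/4)(3/4)(1/4) = 0.0087891.
Weighting by the prior gives 3/10 · 0.016461 = 0.0049383, 2/5 · 0.03125 = 0.0125, 3/10 · 0.0087891 = 0.0026367; summing to 0.020075.
Normalising, the posterior is P(urn A | data) = 0.24599, P(urn B | data) = 0.62267, P(urn C | data) = 0.13134.
The predictive probability is P(black next | data) = (1/3)(0.24599) + (1/2)(0.62267) + (1/4)(0.13134) = 0.42617.

0.426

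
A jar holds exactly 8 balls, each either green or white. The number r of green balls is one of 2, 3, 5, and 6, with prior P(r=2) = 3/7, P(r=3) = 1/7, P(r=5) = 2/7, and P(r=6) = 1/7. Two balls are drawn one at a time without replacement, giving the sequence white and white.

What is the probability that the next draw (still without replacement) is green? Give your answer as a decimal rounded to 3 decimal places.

Under each hypothesis, the probability of the observed sequence is: P(data | r = 2) = (6/8)(5/7) = 15/28; P(data | r = 3) = (5/8)(4/7) = 5/14; P(data | r = 5) = (3/8)(2/7) = 3/28; P(data | r = 6) = (2/8)(1/7) = 1/28.
Multiplying each by its prior: 3/7 · 15/28 = 45/196, 1/7 · 5/14 = 5/98, 2/7 · 3/28 = 3/98, 1/7 · 1/28 = 1/196; with total 31/98.
Normalising, the posterior is P(r = 2 | data) = 45/62, P(r = 3 | data) = 5/31, P(r = 5 | data) = 3/31, P(r = 6 | data) = 1/62.
Averaging over the posterior, P(green next | data) = (1/3)(45/62) + (1/2)(5/31) + (5/6)(3/31) + (1)(1/62) = 13/31.

0.419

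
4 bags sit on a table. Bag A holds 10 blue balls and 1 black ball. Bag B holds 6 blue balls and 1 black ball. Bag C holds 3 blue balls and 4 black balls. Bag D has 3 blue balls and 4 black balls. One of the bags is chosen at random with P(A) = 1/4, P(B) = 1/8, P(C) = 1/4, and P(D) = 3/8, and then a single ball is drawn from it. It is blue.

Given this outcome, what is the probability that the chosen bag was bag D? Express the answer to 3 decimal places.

0.267

The likelihood of this draw under each hypothesis: P(data | bag A) = (10/11) = 10/11; P(data | bag B) = (6/7) = 6/7; P(data | bag C) = (3/7) = 3/7; P(data | bag D) = (3/7) = 3/7.
The prior-weighted likelihoods are 1/4 · 10/11 = 5/22, 1/8 · 6/7 = 3/28, 1/4 · 3/7 = 3/28, 3/8 · 3/7 = 9/56; summing to 53/88.
So P(bag D | data) = (9/56) / (53/88) = 99/371.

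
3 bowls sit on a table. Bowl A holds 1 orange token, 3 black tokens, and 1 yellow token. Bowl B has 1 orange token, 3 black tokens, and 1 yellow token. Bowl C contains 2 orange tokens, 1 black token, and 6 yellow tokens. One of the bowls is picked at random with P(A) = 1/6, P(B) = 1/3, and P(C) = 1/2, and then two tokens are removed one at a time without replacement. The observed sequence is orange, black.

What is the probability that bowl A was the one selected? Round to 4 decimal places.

0.2813

For each hypothesis, P(data | H) works out to: P(data | bowl A) = (1/5)(3/4) = 3/20; P(data | bowl B) = (1/5)(3/4) = 3/20; P(data | bowl C) = (2/9)(1/8) = 1/36.
Weighting by the prior gives 1/6 · 3/20 = 1/40, 1/3 · 3/20 = 1/20, 1/2 · 1/36 = 1/72; these sum to 4/45.
By Bayes' rule, P(bowl A | data) = (1/40) / (4/45) = 9/32.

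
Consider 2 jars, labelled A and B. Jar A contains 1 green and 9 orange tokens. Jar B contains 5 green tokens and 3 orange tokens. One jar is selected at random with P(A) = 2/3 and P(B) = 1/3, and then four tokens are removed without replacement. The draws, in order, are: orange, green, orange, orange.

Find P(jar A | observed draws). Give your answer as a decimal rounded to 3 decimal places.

The likelihood of the observed sequence under each hypothesis: P(data | jar A) = (9/10)(1/9)(8/8)(7/7) = 1/10; P(data | jar B) = (3/8)(5/7)(2/6)(1/5) = 1/56.
Weighting by the prior gives 2/3 · 1/10 = 1/15, 1/3 · 1/56 = 1/168; these sum to 61/840.
Hence P(jar A | data) = (1/15) / (61/840) = 56/61.

0.918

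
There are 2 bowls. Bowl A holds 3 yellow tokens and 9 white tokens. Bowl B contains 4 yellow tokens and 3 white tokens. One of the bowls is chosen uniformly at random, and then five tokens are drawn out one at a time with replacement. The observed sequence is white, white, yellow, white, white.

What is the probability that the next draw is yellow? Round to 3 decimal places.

0.313

For each hypothesis, P(data | H) works out to: P(data | bowl A) = (9/12)(9/12)(3/12)(9/12)(9/12) = 0.079102; P(data | bowl B) = (3/7)(3/7)(4/7)(3/7)(3/7) = 0.019278.
Weighting by the prior gives 1/2 · 0.079102 = 0.039551, 1/2 · 0.019278 = 0.0096388; with total 0.04919.
The posterior is then P(bowl A | data) = 0.80405, P(bowl B | data) = 0.19595.
So P(yellow next | data) = Σ P(yellow next | H) P(H | data) = (1/4)(0.80405) + (4/7)(0.19595) = 0.31298.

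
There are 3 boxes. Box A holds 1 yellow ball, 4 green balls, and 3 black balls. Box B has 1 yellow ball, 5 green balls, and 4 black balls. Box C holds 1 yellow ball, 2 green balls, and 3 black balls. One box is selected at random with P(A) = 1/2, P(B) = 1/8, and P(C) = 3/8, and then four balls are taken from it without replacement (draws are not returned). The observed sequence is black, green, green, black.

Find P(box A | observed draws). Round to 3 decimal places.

0.537

Compute the likelihood of the observed sequence for each case: P(data | box A) = (3/8)(4/7)(3/6)(2/5) = 0.042857; P(data | box B) = (4/10)(5/9)(4/8)(3/7) = 0.047619; P(data | box C) = (3/6)(2/5)(1/4)(2/3) = 0.033333.
Multiplying each by its prior: 1/2 · 0.042857 = 0.021429, 1/8 · 0.047619 = 0.0059524, 3/8 · 0.033333 = 0.0125; summing to 0.039881.
So P(box A | data) = (0.021429) / (0.039881) = 0.53731.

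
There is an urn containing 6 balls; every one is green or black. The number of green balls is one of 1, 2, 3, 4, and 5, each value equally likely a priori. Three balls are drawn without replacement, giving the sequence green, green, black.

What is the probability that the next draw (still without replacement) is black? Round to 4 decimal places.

0.4000

Compute the likelihood of the observed sequence for each case: P(data | r = 1) = (1/6)(0/5) = 0; P(data | r = 2) = (2/6)(1/5)(4/4) = 1/15; P(data | r = 3) = (3/6)(2/5)(3/4) = 3/20; P(data | r = 4) = (4/6)(3/5)(2/4) = 1/5; P(data | r = 5) = (5/6)(4/5)(1/4) = 1/6.
Multiplying each by its prior: 1/5 · 0 = 0, 1/5 · 1/15 = 1/75, 1/5 · 3/20 = 3/100, 1/5 · 1/5 = 1/25, 1/5 · 1/6 = 1/30; with total 7/60.
Normalising, the posterior is P(r = 1 | data) = 0, P(r = 2 | data) = 4/35, P(r = 3 | data) = 9/35, P(r = 4 | data) = 12/35, P(r = 5 | data) = 2/7.
Averaging over the posterior, P(black next | data) = (1)(4/35) + (2/3)(9/35) + (1/3)(12/35) + (0)(2/7) = 2/5.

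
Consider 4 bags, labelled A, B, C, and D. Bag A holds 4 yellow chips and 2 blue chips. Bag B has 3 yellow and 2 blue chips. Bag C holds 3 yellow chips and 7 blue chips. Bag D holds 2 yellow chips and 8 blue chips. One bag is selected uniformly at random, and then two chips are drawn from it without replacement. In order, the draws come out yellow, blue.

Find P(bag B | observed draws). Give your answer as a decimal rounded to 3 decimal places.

For each hypothesis, P(data | H) works out to: P(data | bag A) = (4/6)(2/5) = 4/15; P(data | bag B) = (3/5)(2/4) = 3/10; P(data | bag C) = (3/10)(7/9) = 7/30; P(data | bag D) = (2/10)(8/9) = 8/45.
Multiplying each by its prior: 1/4 · 4/15 = 1/15, 1/4 · 3/10 = 3/40, 1/4 · 7/30 = 7/120, 1/4 · 8/45 = 2/45; with total 11/45.
Therefore the posterior P(bag B | data) = (3/40) / (11/45) = 27/88.

0.307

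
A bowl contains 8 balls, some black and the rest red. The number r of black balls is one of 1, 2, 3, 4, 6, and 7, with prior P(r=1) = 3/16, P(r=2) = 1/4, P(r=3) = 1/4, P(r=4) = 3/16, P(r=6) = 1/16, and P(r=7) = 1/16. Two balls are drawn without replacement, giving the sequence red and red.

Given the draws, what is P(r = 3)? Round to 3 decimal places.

0.220

The likelihood of the observed sequence under each hypothesis: P(data | r = 1) = (7/8)(6/7) = 3/4; P(data | r = 2) = (6/8)(5/7) = 15/28; P(data | r = 3) = (5/8)(4/7) = 5/14; P(data | r = 4) = (4/8)(3/7) = 3/14; P(data | r = 6) = (2/8)(1/7) = 1/28; P(data | r = 7) = (1/8)(0/7) = 0.
Multiplying each by its prior: 3/16 · 3/4 = 9/64, 1/4 · 15/28 = 15/112, 1/4 · 5/14 = 5/56, 3/16 · 3/14 = 9/224, 1/16 · 1/28 = 1/448, 1/16 · 0 = 0; with total 13/32.
Therefore the posterior P(r = 3 | data) = (5/56) / (13/32) = 20/91.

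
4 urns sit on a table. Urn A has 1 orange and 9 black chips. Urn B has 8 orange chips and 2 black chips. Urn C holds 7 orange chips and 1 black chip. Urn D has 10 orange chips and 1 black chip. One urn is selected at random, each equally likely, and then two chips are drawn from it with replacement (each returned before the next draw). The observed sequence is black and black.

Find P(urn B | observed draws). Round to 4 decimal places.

0.0458

Under each hypothesis, the probability of the observed sequence is: P(data | urn A) = (9/10)(9/10) = 0.81; P(data | urn B) = (2/10)(2/10) = 0.04; P(data | urn C) = (1/8)(1/8) = 0.015625; P(data | urn D) = (1/11)(1/11) = 0.0082645.
The prior-weighted likelihoods are 1/4 · 0.81 = 0.2025, 1/4 · 0.04 = 0.01, 1/4 · 0.015625 = 0.0039062, 1/4 · 0.0082645 = 0.0020661; summing to 0.21847.
So P(urn B | data) = (0.01) / (0.21847) = 0.045772.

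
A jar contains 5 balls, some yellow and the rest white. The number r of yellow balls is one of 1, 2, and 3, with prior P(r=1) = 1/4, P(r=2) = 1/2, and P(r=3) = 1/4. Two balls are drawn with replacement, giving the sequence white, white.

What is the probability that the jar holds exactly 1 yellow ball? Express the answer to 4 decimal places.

The likelihood of the observed sequence under each hypothesis: P(data | r = 1) = (4/5)(4/5) = 16/25; P(data | r = 2) = (3/5)(3/5) = 9/25; P(data | r = 3) = (2/5)(2/5) = 4/25.
Multiplying each by its prior: 1/4 · 16/25 = 4/25, 1/2 · 9/25 = 9/50, 1/4 · 4/25 = 1/25; summing to 19/50.
So P(r = 1 | data) = (4/25) / (19/50) = 8/19.

0.4211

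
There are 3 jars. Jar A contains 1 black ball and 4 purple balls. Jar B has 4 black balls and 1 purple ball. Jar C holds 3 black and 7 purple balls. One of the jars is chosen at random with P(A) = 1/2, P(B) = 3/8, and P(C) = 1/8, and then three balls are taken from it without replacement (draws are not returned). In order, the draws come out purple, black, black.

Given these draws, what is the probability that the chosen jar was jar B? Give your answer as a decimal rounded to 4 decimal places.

The likelihood of the observed sequence under each hypothesis: P(data | jar A) = (4/5)(1/4)(0/3) = 0; P(data | jar B) = (1/5)(4/4)(3/3) = 1/5; P(data | jar C) = (7/10)(3/9)(2/8) = 7/120.
The prior-weighted likelihoods are 1/2 · 0 = 0, 3/8 · 1/5 = 3/40, 1/8 · 7/120 = 7/960; these sum to 79/960.
So P(jar B | data) = (3/40) / (79/960) = 72/79.

0.9114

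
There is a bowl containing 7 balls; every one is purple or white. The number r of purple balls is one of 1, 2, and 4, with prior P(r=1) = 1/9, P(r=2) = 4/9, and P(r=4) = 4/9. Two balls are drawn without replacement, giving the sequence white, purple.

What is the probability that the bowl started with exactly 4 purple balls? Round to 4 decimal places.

0.5106

The likelihood of the observed sequence under each hypothesis: P(data | r = 1) = (6/7)(1/6) = 1/7; P(data | r = 2) = (5/7)(2/6) = 5/21; P(data | r = 4) = (3/7)(4/6) = 2/7.
Multiplying each by its prior: 1/9 · 1/7 = 1/63, 4/9 · 5/21 = 20/189, 4/9 · 2/7 = 8/63; summing to 47/189.
By Bayes' rule, P(r = 4 | data) = (8/63) / (47/189) = 24/47.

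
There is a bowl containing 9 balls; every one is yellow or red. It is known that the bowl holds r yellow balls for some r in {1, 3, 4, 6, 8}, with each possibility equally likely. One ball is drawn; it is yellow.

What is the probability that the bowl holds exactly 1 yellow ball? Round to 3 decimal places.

For each hypothesis, P(data | H) works out to: P(data | r = 1) = (1/9) = 1/9; P(data | r = 3) = (3/9) = 1/3; P(data | r = 4) = (4/9) = 4/9; P(data | r = 6) = (6/9) = 2/3; P(data | r = 8) = (8/9) = 8/9.
Weighting by the prior gives 1/5 · 1/9 = 1/45, 1/5 · 1/3 = 1/15, 1/5 · 4/9 = 4/45, 1/5 · 2/3 = 2/15, 1/5 · 8/9 = 8/45; summing to 22/45.
Therefore the posterior P(r = 1 | data) = (1/45) / (22/45) = 1/22.

0.045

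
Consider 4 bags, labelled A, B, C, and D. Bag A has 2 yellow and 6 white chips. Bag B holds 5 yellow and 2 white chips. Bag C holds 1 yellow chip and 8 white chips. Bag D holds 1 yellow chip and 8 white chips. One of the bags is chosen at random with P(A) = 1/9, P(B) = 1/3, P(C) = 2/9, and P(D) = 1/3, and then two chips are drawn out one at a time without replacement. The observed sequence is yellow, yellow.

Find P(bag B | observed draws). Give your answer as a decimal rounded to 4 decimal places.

The likelihood of the observed sequence under each hypothesis: P(data | bag A) = (2/8)(1/7) = 1/28; P(data | bag B) = (5/7)(4/6) = 10/21; P(data | bag C) = (1/9)(0/8) = 0; P(data | bag D) = (1/9)(0/8) = 0.
The prior-weighted likelihoods are 1/9 · 1/28 = 1/252, 1/3 · 10/21 = 10/63, 2/9 · 0 = 0, 1/3 · 0 = 0; summing to 41/252.
So P(bag B | data) = (10/63) / (41/252) = 40/41.

0.9756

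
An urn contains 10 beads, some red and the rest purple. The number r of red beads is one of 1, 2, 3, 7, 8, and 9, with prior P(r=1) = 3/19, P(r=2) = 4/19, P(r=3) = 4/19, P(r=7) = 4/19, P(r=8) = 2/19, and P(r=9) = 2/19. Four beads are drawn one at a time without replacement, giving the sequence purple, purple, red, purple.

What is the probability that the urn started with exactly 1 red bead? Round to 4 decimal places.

The likelihood of the observed sequence under each hypothesis: P(data | r = 1) = (9/10)(8/9)(1/8)(7/7) = 1/10; P(data | r = 2) = (8/10)(7/9)(2/8)(6/7) = 2/15; P(data | r = 3) = (7/10)(6/9)(3/8)(5/7) = 1/8; P(data | r = 7) = (3/10)(2/9)(7/8)(1/7) = 1/120; P(data | r = 8) = (2/10)(1/9)(8/8)(0/7) = 0; P(data | r = 9) = (1/10)(0/9) = 0.
The prior-weighted likelihoods are 3/19 · 1/10 = 3/190, 4/19 · 2/15 = 8/285, 4/19 · 1/8 = 1/38, 4/19 · 1/120 = 1/570, 2/19 · 0 = 0, 2/19 · 0 = 0; with total 41/570.
So P(r = 1 | data) = (3/190) / (41/570) = 9/41.

0.2195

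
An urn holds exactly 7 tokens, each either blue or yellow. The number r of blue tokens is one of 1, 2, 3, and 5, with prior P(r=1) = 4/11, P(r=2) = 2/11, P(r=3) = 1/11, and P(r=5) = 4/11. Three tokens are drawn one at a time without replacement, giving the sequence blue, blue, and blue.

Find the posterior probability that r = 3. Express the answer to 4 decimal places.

0.0244

The likelihood of the observed sequence under each hypothesis: P(data | r = 1) = (1/7)(0/6) = 0; P(data | r = 2) = (2/7)(1/6)(0/5) = 0; P(data | r = 3) = (3/7)(2/6)(1/5) = 1/35; P(data | r = 5) = (5/7)(4/6)(3/5) = 2/7.
Weighting by the prior gives 4/11 · 0 = 0, 2/11 · 0 = 0, 1/11 · 1/35 = 1/385, 4/11 · 2/7 = 8/77; these sum to 41/385.
Therefore the posterior P(r = 3 | data) = (1/385) / (41/385) = 1/41.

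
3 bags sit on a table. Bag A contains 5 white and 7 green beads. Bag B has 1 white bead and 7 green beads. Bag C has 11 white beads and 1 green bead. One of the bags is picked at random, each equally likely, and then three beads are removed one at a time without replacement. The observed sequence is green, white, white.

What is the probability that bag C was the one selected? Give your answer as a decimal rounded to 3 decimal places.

0.440

Compute the likelihood of the observed sequence for each case: P(data | bag A) = (7/12)(5/11)(4/10) = 7/66; P(data | bag B) = (7/8)(1/7)(0/6) = 0; P(data | bag C) = (1/12)(11/11)(10/10) = 1/12.
Multiplying each by its prior: 1/3 · 7/66 = 7/198, 1/3 · 0 = 0, 1/3 · 1/12 = 1/36; with total 25/396.
Therefore the posterior P(bag C | data) = (1/36) / (25/396) = 11/25.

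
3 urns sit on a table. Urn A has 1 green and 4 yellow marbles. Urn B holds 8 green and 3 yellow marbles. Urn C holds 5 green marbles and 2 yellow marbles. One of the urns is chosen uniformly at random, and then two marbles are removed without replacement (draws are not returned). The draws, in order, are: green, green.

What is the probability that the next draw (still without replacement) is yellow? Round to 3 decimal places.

The likelihood of the observed sequence under each hypothesis: P(data | urn A) = (1/5)(0/4) = 0; P(data | urn B) = (8/11)(7/10) = 0.50909; P(data | urn C) = (5/7)(4/6) = 0.47619.
The prior-weighted likelihoods are 1/3 · 0 = 0, 1/3 · 0.50909 = 0.1697, 1/3 · 0.47619 = 0.15873; summing to 0.32843.
Normalising, the posterior is P(urn A | data) = 0, P(urn B | data) = 0.5167, P(urn C | data) = 0.4833.
The predictive probability is P(yellow next | data) = (1/3)(0.5167) + (2/5)(0.4833) = 0.36555.

0.366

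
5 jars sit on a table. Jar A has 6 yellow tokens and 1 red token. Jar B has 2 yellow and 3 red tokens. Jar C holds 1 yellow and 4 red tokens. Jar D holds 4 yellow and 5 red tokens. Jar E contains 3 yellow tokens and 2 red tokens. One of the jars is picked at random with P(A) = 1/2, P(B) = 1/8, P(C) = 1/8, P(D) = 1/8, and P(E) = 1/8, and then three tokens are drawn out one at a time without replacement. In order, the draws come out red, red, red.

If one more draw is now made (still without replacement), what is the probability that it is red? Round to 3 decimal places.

0.387

Under each hypothesis, the probability of the observed sequence is: P(data | jar A) = (1/7)(0/6) = 0; P(data | jar B) = (3/5)(2/4)(1/3) = 1/10; P(data | jar C) = (4/5)(3/4)(2/3) = 2/5; P(data | jar D) = (5/9)(4/8)(3/7) = 5/42; P(data | jar E) = (2/5)(1/4)(0/3) = 0.
Weighting by the prior gives 1/2 · 0 = 0, 1/8 · 1/10 = 1/80, 1/8 · 2/5 = 1/20, 1/8 · 5/42 = 5/336, 1/8 · 0 = 0; summing to 13/168.
Normalising, the posterior is P(jar A | data) = 0, P(jar B | data) = 21/130, P(jar C | data) = 42/65, P(jar D | data) = 5/26, P(jar E | data) = 0.
Averaging over the posterior, P(red next | data) = (0)(21/130) + (1/2)(42/65) + (1/3)(5/26) = 151/390.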